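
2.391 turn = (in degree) 860.8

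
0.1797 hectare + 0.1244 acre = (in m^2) 2300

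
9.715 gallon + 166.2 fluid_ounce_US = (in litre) 41.69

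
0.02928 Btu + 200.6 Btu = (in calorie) 5.059e+04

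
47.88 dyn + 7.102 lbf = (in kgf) 3.221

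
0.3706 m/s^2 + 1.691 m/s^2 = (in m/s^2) 2.062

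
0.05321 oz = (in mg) 1508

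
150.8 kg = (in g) 1.508e+05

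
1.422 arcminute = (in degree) 0.0237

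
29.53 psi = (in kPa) 203.6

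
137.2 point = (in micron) 4.84e+04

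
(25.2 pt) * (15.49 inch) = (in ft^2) 0.03765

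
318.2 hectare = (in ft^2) 3.425e+07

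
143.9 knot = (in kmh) 266.5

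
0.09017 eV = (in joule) 1.445e-20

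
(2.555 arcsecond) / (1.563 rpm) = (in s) 7.568e-05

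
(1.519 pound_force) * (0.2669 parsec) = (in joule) 5.565e+16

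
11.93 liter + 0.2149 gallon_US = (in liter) 12.74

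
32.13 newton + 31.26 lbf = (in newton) 171.2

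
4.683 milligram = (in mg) 4.683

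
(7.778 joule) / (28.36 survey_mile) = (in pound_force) 3.831e-05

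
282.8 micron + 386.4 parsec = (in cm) 1.192e+21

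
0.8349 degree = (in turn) 0.002319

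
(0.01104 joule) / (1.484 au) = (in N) 4.973e-14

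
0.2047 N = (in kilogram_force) 0.02087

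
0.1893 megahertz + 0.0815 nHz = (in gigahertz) 0.0001893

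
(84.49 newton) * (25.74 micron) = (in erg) 2.175e+04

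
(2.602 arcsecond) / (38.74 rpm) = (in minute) 5.183e-08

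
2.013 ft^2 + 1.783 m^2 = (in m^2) 1.97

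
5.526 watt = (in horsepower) 0.00741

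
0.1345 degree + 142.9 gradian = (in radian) 2.247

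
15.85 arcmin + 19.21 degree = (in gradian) 21.64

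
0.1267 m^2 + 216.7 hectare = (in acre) 535.5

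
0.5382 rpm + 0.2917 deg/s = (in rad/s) 0.06145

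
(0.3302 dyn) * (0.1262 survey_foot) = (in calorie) 3.036e-08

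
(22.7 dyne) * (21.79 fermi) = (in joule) 4.946e-18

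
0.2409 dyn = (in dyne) 0.2409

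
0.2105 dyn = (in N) 2.105e-06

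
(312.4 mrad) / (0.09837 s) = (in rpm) 30.33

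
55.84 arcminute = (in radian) 0.01624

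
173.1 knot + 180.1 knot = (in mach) 0.5336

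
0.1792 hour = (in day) 0.007467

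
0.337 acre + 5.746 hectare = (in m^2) 5.882e+04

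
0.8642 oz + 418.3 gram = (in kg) 0.4428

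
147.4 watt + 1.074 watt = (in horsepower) 0.1991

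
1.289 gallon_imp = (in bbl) 0.03686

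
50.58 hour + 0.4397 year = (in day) 162.6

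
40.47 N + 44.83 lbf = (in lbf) 53.93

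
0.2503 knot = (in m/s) 0.1288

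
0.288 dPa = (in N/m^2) 0.0288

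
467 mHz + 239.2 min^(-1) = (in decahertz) 0.4454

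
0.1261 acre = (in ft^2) 5493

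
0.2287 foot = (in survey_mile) 4.331e-05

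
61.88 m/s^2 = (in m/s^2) 61.88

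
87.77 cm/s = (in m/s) 0.8777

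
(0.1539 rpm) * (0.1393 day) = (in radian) 194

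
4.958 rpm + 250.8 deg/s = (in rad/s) 4.896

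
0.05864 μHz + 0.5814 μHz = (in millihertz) 0.00064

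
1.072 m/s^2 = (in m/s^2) 1.072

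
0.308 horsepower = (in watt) 229.7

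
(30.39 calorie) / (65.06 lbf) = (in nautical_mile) 0.0002372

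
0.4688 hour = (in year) 5.352e-05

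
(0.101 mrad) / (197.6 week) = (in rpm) 8.07e-12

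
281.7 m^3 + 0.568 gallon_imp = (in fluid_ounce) 9.525e+06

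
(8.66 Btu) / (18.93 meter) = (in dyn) 4.827e+07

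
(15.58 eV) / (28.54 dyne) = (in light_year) 9.245e-31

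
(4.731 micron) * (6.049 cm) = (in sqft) 3.08e-06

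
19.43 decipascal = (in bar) 1.943e-05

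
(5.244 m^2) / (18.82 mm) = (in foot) 914.2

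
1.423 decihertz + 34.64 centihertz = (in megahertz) 4.887e-07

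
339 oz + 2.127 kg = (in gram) 1.174e+04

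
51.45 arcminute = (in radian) 0.01497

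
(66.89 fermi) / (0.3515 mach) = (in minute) 9.315e-18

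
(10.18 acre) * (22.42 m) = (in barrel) 5.81e+06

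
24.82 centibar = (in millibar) 248.2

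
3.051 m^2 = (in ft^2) 32.84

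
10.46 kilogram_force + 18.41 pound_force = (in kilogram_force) 18.81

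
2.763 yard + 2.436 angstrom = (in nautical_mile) 0.001364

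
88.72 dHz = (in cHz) 887.2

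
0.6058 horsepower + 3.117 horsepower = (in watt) 2776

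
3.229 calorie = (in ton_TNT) 3.229e-09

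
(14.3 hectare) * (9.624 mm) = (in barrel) 8656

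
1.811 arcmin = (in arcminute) 1.811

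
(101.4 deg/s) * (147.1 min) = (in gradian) 9.944e+05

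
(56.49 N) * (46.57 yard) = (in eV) 1.501e+22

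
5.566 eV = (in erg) 8.918e-12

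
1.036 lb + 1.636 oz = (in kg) 0.5163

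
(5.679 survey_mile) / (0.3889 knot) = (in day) 0.5287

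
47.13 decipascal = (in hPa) 0.04713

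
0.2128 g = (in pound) 0.0004691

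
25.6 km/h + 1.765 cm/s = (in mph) 15.95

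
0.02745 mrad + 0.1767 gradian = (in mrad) 2.803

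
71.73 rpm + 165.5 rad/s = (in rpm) 1652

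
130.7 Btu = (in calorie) 3.296e+04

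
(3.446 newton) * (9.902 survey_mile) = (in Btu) 52.05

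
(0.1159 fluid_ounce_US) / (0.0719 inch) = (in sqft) 0.0202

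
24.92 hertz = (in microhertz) 2.492e+07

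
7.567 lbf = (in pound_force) 7.567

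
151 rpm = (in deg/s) 906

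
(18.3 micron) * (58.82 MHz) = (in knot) 2092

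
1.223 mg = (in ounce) 4.314e-05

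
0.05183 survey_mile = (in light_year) 8.817e-15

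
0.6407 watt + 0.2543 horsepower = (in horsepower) 0.2552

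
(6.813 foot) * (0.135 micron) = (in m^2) 2.803e-07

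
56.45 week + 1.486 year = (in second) 8.1e+07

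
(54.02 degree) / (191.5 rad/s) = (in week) 8.141e-09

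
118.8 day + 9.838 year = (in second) 3.205e+08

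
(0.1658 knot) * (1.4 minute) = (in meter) 7.165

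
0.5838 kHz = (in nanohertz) 5.838e+11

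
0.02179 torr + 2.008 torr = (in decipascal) 2706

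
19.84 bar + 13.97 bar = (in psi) 490.4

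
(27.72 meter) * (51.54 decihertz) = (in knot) 277.7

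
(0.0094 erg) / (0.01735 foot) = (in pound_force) 3.996e-08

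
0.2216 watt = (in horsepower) 0.0002972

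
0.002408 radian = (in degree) 0.138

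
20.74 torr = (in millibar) 27.65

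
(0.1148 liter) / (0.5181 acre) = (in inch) 2.156e-06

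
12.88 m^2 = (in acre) 0.003183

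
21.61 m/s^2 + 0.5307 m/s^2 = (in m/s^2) 22.14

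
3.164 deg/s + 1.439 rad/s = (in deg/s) 85.61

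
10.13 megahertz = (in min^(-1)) 6.078e+08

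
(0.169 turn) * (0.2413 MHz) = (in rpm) 2.447e+06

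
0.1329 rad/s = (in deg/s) 7.615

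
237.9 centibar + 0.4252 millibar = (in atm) 2.348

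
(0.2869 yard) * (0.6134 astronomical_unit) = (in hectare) 2.407e+06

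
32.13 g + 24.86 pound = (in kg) 11.31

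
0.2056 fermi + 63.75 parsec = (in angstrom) 1.967e+28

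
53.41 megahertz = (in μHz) 5.341e+13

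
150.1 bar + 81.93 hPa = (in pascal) 1.502e+07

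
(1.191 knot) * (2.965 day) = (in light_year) 1.659e-11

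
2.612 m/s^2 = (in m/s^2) 2.612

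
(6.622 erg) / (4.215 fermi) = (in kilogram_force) 1.602e+07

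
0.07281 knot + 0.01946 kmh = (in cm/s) 4.286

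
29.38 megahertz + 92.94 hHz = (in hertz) 2.939e+07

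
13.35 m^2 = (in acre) 0.003299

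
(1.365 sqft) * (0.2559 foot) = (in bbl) 0.06221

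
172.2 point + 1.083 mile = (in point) 4.941e+06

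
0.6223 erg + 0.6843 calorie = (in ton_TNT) 6.843e-10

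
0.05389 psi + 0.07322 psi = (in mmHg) 6.573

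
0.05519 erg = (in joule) 5.519e-09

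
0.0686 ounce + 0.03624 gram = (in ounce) 0.06988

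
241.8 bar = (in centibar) 2.418e+04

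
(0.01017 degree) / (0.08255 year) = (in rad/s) 6.818e-11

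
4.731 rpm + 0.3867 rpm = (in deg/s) 30.71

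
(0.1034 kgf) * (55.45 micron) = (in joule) 5.623e-05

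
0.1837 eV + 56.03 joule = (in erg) 5.603e+08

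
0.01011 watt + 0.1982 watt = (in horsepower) 0.0002793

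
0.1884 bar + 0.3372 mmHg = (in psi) 2.739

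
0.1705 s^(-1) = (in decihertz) 1.705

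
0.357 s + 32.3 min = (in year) 6.146e-05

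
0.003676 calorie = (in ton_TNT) 3.676e-12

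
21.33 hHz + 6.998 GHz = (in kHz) 6.998e+06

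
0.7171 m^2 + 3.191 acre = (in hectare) 1.291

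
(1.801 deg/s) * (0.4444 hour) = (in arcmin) 1.729e+05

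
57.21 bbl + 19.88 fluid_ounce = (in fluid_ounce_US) 3.076e+05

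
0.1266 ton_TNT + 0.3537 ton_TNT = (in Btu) 1.905e+06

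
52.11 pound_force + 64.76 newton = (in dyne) 2.966e+07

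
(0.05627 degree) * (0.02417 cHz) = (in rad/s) 2.374e-07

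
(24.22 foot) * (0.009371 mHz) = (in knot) 0.0001345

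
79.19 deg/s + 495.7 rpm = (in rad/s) 53.29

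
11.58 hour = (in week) 0.06893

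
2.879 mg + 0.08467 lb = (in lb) 0.08468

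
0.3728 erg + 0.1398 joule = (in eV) 8.726e+17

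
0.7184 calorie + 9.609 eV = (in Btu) 0.002849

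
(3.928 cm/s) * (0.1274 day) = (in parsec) 1.401e-14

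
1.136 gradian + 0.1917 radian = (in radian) 0.2095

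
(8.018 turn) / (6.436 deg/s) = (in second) 448.5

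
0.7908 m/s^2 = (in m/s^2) 0.7908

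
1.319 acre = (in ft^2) 5.746e+04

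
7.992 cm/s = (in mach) 0.0002347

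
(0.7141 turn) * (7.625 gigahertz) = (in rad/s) 3.421e+10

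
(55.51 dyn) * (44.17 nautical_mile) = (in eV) 2.834e+20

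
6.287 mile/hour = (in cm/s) 281.1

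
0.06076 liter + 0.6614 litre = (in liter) 0.7222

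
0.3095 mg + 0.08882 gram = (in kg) 8.913e-05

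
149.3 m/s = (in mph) 334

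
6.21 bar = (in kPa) 621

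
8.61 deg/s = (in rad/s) 0.1503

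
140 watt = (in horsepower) 0.1877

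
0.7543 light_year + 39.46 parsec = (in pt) 3.472e+21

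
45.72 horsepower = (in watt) 3.409e+04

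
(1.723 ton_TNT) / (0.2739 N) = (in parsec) 8.53e-07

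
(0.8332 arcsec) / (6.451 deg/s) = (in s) 3.588e-05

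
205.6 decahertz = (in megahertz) 0.002056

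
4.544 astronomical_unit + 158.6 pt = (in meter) 6.798e+11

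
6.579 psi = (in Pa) 4.536e+04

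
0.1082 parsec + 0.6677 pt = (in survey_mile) 2.075e+12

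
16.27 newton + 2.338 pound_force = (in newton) 26.67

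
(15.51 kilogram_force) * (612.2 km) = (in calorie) 2.226e+07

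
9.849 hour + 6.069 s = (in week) 0.05864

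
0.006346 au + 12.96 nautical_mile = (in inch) 3.738e+10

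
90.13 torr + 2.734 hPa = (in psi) 1.782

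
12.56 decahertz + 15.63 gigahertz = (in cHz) 1.563e+12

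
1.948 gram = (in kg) 0.001948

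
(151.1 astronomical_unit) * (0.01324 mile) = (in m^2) 4.816e+14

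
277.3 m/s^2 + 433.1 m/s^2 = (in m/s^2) 710.4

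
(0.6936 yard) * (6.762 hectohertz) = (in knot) 833.6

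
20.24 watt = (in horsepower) 0.02714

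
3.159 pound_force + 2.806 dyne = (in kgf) 1.433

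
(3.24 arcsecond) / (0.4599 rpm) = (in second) 0.0003262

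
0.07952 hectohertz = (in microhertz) 7.952e+06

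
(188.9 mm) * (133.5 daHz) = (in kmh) 907.9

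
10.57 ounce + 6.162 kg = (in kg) 6.462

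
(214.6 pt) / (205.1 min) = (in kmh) 2.215e-05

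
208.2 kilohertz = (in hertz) 2.082e+05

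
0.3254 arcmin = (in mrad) 0.09466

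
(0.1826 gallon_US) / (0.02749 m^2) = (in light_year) 2.658e-18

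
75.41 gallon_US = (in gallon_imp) 62.79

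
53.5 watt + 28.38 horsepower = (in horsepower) 28.45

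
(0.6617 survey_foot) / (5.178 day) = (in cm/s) 4.508e-05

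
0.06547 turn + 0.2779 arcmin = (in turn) 0.06548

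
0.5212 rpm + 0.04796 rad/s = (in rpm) 0.9792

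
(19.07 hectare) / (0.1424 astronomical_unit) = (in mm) 0.008952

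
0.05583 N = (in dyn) 5583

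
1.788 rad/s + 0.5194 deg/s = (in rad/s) 1.797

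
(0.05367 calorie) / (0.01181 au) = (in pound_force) 2.857e-11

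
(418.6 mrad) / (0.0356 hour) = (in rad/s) 0.003266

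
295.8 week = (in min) 2.982e+06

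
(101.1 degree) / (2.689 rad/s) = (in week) 1.085e-06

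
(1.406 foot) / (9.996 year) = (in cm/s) 1.359e-07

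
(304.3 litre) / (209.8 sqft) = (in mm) 15.61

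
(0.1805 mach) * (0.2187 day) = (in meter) 1.161e+06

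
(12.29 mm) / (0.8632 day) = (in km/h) 5.932e-07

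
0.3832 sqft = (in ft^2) 0.3832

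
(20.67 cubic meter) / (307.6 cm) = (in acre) 0.00166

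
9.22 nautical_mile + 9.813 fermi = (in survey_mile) 10.61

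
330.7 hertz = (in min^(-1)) 1.984e+04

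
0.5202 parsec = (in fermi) 1.605e+31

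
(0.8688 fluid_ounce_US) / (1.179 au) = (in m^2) 1.457e-16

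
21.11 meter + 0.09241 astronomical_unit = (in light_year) 1.461e-06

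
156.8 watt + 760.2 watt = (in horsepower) 1.23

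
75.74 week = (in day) 530.2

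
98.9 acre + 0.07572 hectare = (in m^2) 4.01e+05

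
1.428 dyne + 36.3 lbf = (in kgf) 16.47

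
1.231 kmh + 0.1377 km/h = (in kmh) 1.369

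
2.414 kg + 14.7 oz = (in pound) 6.241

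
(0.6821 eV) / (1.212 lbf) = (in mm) 2.027e-17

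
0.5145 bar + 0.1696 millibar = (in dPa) 5.147e+05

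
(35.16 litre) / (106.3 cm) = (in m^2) 0.03308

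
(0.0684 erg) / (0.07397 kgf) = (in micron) 0.009429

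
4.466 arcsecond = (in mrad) 0.02165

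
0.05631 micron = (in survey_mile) 3.499e-11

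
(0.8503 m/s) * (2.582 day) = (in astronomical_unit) 1.268e-06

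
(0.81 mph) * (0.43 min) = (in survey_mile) 0.005805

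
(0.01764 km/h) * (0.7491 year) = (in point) 3.281e+08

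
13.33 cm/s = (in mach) 0.0003915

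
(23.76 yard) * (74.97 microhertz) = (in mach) 4.784e-06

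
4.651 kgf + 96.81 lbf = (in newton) 476.2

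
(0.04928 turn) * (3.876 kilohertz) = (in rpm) 1.146e+04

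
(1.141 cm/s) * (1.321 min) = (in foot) 2.967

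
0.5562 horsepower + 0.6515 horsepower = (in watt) 900.6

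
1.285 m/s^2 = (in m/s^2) 1.285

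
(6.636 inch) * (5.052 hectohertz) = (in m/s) 85.15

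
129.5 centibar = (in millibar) 1295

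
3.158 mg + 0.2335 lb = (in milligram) 1.059e+05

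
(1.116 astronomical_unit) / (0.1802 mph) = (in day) 2.399e+07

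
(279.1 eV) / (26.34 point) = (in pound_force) 1.082e-15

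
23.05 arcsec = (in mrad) 0.1117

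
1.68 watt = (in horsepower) 0.002253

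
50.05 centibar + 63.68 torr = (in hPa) 585.4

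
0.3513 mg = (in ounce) 1.239e-05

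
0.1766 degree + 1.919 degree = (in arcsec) 7544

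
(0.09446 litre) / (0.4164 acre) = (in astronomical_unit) 3.747e-19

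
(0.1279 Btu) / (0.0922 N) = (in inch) 5.762e+04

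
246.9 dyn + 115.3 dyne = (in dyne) 362.2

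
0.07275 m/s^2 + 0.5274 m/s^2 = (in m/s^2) 0.6001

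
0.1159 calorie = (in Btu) 0.0004596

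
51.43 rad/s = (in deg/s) 2947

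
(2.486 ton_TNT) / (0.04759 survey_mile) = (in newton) 1.358e+08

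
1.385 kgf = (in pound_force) 3.053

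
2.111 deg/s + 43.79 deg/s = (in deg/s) 45.9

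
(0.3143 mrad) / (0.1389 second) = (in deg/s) 0.1296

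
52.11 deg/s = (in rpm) 8.685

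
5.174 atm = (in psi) 76.04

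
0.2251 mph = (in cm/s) 10.06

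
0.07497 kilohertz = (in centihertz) 7497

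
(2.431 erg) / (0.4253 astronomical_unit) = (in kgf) 3.896e-19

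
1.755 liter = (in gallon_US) 0.4636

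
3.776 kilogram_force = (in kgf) 3.776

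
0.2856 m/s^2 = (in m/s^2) 0.2856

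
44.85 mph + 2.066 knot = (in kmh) 76.01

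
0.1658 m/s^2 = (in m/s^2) 0.1658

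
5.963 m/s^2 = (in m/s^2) 5.963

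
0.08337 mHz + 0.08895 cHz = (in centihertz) 0.09729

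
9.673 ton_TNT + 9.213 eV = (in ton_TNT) 9.673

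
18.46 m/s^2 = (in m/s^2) 18.46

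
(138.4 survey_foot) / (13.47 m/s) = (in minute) 0.0522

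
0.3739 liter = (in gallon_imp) 0.08225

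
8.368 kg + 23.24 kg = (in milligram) 3.161e+07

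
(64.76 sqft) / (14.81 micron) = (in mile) 252.4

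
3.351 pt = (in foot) 0.003878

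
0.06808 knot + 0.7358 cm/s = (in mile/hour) 0.0948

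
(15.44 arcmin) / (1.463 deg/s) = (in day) 2.036e-06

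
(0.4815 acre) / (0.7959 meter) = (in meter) 2448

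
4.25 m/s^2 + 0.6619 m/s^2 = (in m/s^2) 4.912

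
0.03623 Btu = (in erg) 3.822e+08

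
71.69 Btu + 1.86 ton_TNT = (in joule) 7.782e+09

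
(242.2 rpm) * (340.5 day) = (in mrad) 7.462e+11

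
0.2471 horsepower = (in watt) 184.3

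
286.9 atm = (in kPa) 2.907e+04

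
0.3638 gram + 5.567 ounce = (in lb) 0.3487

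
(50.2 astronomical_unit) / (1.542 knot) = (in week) 1.565e+07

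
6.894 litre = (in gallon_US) 1.821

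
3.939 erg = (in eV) 2.459e+12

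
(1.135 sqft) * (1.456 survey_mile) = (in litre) 2.471e+05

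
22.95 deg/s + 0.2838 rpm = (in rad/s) 0.4303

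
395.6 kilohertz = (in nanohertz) 3.956e+14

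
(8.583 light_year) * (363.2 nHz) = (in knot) 5.733e+10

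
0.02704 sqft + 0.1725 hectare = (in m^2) 1725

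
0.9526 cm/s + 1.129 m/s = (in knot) 2.213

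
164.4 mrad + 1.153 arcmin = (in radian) 0.1647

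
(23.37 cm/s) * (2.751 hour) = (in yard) 2531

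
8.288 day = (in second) 7.161e+05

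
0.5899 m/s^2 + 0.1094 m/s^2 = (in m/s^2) 0.6993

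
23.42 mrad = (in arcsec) 4831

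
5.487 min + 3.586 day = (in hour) 86.16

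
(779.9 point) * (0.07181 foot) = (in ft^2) 0.06482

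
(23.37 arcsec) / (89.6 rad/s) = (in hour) 3.513e-10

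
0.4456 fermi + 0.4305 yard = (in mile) 0.0002446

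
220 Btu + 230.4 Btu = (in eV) 2.966e+24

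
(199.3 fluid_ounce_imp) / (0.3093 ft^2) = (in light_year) 2.083e-17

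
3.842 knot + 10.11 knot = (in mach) 0.02108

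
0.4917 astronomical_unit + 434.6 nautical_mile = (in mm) 7.356e+13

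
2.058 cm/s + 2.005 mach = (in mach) 2.005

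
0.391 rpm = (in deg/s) 2.346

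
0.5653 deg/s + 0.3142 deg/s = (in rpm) 0.1466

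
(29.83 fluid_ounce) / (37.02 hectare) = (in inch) 9.382e-08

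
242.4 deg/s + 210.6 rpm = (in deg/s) 1506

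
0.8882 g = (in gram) 0.8882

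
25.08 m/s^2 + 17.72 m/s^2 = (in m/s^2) 42.8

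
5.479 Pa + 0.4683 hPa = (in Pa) 52.31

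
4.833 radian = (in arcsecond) 9.969e+05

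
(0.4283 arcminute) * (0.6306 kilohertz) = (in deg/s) 4.501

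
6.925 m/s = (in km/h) 24.93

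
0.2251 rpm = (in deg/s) 1.351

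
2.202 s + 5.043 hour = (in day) 0.2102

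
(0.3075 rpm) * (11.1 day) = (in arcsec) 6.37e+09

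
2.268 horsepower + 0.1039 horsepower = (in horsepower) 2.372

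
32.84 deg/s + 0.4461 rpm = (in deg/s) 35.52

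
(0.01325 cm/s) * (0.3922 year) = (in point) 4.645e+06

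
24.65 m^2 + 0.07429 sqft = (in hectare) 0.002466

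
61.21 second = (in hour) 0.017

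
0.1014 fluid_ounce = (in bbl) 1.886e-05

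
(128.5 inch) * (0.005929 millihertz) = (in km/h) 6.967e-05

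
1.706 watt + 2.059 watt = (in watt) 3.765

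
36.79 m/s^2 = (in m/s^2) 36.79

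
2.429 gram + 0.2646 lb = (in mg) 1.224e+05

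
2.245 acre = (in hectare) 0.9085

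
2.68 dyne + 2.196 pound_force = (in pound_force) 2.196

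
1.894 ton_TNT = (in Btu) 7.511e+06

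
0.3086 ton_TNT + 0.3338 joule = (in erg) 1.291e+16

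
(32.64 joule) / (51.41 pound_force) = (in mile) 8.869e-05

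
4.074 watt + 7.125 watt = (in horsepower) 0.01502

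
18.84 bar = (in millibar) 1.884e+04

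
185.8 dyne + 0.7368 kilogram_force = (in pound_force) 1.625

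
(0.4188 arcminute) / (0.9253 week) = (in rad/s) 2.177e-10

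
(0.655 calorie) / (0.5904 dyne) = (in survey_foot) 1.523e+06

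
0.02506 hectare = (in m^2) 250.6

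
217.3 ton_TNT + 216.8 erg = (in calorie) 2.173e+11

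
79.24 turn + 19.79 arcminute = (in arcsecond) 1.027e+08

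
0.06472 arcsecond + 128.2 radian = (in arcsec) 2.644e+07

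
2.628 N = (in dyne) 2.628e+05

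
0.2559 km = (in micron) 2.559e+08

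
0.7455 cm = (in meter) 0.007455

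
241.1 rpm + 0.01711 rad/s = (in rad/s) 25.27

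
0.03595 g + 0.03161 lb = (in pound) 0.03169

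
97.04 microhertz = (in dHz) 0.0009704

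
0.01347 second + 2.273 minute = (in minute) 2.273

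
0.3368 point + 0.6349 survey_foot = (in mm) 193.6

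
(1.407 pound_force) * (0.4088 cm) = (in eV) 1.597e+17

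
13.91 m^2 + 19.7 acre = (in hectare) 7.974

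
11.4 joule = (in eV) 7.115e+19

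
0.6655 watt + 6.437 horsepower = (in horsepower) 6.438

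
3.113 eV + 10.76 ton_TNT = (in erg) 4.502e+17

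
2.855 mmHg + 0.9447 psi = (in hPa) 68.94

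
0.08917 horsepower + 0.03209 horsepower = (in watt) 90.42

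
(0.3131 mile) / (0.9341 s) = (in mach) 1.584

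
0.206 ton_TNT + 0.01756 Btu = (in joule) 8.619e+08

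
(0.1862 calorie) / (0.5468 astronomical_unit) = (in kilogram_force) 9.712e-13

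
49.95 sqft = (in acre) 0.001147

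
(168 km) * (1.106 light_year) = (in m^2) 1.758e+21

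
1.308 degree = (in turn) 0.003633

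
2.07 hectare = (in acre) 5.115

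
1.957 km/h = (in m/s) 0.5436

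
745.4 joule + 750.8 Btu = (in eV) 4.949e+24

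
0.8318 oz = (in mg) 2.358e+04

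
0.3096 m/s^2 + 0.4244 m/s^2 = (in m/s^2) 0.734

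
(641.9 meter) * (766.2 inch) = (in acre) 3.087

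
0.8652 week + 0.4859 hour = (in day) 6.077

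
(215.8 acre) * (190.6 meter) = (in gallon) 4.397e+10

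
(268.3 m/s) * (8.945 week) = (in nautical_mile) 7.837e+05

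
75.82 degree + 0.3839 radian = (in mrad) 1707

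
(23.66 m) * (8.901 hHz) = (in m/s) 2.106e+04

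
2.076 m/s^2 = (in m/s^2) 2.076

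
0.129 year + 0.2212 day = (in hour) 1135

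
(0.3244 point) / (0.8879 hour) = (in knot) 6.959e-08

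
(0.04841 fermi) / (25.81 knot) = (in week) 6.028e-24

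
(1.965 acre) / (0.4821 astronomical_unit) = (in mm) 0.0001103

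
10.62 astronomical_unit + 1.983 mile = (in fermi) 1.589e+27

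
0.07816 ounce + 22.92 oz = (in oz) 23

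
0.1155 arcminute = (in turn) 5.347e-06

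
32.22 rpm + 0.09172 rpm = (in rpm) 32.31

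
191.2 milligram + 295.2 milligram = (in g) 0.4864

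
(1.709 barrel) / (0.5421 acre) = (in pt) 0.3511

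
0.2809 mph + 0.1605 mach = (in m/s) 54.78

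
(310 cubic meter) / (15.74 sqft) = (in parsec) 6.87e-15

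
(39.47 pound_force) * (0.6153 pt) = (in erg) 3.811e+05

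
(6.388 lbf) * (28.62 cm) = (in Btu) 0.007708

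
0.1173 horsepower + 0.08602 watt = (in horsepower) 0.1174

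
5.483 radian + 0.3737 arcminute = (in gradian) 349.1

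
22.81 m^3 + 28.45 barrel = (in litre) 2.733e+04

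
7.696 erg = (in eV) 4.803e+12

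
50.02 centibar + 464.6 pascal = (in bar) 0.5048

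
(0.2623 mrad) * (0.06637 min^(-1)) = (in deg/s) 1.662e-05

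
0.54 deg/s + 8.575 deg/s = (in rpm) 1.519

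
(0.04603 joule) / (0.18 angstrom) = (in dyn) 2.557e+14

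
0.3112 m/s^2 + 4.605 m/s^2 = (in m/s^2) 4.916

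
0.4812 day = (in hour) 11.55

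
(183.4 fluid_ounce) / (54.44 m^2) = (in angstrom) 9.963e+05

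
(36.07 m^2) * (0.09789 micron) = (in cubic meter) 3.531e-06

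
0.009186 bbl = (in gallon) 0.3858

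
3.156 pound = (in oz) 50.5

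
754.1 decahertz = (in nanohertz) 7.541e+12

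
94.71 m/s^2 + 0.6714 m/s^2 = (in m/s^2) 95.38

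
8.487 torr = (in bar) 0.01132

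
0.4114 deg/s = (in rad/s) 0.00718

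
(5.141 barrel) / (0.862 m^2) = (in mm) 948.2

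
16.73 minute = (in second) 1004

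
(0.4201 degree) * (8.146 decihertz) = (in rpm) 0.05704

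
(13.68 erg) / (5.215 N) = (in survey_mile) 1.63e-10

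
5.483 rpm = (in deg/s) 32.9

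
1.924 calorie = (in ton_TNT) 1.924e-09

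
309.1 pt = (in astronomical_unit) 7.289e-13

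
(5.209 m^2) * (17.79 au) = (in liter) 1.386e+16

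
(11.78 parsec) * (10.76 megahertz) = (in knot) 7.603e+24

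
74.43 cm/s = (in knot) 1.447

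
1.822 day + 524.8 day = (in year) 1.443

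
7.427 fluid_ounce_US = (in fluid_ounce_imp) 7.73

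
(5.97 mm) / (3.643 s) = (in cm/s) 0.1639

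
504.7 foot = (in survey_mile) 0.09559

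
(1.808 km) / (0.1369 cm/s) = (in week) 2.184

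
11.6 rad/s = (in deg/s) 664.6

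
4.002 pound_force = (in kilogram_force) 1.815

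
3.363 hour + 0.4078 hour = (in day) 0.1571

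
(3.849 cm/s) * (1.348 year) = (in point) 4.638e+09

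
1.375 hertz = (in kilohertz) 0.001375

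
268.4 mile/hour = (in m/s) 120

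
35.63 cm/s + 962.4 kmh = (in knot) 520.3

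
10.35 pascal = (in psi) 0.001501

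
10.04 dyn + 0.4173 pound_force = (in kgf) 0.1893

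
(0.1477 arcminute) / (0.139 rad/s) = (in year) 9.801e-12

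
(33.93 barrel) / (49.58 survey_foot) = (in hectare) 3.57e-05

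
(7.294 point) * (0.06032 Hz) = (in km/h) 0.0005588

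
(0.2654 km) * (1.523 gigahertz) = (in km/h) 1.455e+12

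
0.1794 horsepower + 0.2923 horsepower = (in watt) 351.7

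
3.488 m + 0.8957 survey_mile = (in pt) 4.096e+06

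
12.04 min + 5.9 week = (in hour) 991.4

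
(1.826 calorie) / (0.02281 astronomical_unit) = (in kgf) 2.283e-10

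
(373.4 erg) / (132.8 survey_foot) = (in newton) 9.225e-07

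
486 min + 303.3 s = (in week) 0.04872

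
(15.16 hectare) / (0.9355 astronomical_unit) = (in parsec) 3.511e-23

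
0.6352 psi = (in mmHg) 32.85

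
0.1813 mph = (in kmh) 0.2918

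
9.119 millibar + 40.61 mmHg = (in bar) 0.06326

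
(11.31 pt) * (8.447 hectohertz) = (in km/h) 12.13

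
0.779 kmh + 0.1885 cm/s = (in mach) 0.000641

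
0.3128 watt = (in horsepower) 0.0004195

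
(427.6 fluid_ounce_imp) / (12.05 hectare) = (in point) 0.0002858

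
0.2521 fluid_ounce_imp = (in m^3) 7.163e-06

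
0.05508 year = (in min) 2.895e+04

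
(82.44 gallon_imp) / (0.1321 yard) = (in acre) 0.0007667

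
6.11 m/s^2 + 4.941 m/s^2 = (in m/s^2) 11.05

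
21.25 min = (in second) 1275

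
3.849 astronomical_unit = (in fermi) 5.758e+26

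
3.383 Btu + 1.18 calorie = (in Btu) 3.388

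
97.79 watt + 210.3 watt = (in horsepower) 0.4132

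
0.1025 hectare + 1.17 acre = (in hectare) 0.576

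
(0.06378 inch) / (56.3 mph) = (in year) 2.041e-12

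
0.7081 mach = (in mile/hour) 539.3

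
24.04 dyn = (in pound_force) 5.404e-05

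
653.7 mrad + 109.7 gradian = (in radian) 2.377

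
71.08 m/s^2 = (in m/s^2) 71.08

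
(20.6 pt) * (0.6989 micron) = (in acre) 1.255e-12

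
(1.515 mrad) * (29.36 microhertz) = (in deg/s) 2.549e-06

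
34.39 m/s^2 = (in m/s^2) 34.39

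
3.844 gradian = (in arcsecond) 1.245e+04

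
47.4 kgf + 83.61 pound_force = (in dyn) 8.368e+07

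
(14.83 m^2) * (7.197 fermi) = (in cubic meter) 1.067e-13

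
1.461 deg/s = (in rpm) 0.2435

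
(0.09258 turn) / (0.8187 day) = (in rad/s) 8.224e-06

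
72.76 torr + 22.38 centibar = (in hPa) 320.8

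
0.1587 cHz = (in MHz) 1.587e-09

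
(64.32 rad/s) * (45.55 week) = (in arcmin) 6.091e+12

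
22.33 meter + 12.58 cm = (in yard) 24.56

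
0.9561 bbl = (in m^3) 0.152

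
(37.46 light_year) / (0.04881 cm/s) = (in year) 2.302e+13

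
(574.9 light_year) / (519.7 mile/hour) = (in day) 2.71e+11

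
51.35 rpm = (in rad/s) 5.377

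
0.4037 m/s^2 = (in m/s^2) 0.4037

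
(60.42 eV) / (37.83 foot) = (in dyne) 8.395e-14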